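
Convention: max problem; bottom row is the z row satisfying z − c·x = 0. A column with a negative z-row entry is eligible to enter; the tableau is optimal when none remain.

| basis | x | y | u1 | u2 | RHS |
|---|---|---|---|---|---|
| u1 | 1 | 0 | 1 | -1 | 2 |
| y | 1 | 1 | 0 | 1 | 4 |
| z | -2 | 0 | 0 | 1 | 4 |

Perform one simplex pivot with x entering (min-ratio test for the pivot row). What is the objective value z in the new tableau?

Ratio test on column x — row 1: 2/1 = 2; row 2: 4/1 = 4. Minimum is 2 at row 1 (u1 leaves); pivot element 1.
Pivot on row 1; the z-row RHS becomes 4 − (-2)·2 = 8.

8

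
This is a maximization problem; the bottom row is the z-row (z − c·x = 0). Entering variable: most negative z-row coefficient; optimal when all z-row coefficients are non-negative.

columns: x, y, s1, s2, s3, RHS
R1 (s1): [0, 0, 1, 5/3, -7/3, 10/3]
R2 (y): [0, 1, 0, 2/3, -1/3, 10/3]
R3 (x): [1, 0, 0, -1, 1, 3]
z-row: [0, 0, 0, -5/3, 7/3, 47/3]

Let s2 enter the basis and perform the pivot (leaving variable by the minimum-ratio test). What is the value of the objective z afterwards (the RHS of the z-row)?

19

Ratio test on column s2 — row 1: (10/3)/(5/3) = 2; row 2: (10/3)/(2/3) = 5; row 3: entry -1 ≤ 0. Minimum is 2 at row 1 (s1 leaves); pivot element 5/3.
Pivot on row 1; the z-row RHS becomes 47/3 − (-5/3)·2 = 19.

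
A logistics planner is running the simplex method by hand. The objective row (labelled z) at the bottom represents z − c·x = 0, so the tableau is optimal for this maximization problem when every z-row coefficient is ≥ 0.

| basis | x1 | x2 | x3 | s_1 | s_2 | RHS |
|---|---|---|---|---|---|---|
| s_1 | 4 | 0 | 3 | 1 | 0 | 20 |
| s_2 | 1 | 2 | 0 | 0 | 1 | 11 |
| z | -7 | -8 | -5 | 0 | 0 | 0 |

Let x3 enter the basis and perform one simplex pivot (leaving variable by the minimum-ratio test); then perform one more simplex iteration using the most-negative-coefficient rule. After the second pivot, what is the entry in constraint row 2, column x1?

Ratio test on column x3 — row 1: 20/3 = 20/3; row 2: entry 0 ≤ 0. Minimum is 20/3 at row 1 (s_1 leaves); pivot element 3.
Divide row 1 by 3; eliminate column x3 from the other rows.
Second iteration: most negative z-row entry is -8 in column x2, so x2 enters.
Ratio test on column x2 — row 1: entry 0 ≤ 0; row 2: 11/2 = 11/2. Minimum is 11/2 at row 2 (s_2 leaves); pivot element 2.
Divide row 2 by 2; eliminate column x2 from the other rows.
After both pivots, the entry at constraint row 2, column x1 is 1/2.

1/2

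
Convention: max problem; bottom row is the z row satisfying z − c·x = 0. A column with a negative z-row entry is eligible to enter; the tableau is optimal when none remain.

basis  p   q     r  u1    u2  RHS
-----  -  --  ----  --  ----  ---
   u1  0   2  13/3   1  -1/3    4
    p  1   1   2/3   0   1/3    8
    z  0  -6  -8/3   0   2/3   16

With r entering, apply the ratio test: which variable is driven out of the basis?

u1

Column r entries and ratios — u1: 4/(13/3) = 12/13; p: 8/(2/3) = 12.
Smallest ratio is 12/13 in the row of u1, so u1 leaves.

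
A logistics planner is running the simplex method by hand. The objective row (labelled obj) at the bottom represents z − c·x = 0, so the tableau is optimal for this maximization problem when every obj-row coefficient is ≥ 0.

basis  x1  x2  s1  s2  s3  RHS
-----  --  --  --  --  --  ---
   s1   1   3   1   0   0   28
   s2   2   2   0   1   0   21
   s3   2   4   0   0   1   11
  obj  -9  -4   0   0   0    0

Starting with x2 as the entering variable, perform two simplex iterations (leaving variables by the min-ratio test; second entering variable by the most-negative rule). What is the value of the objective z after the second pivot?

Ratio test on column x2 — row 1: 28/3 = 28/3; row 2: 21/2 = 21/2; row 3: 11/4 = 11/4. Minimum is 11/4 at row 3 (s3 leaves); pivot element 4.
Pivot on row 3; the obj-row RHS becomes 0 − (-4)·(11/4) = 11.
Next entering variable (most negative obj-row entry -7): x1.
Ratio test on column x1 — row 1: entry -1/2 ≤ 0; row 2: (31/2)/1 = 31/2; row 3: (11/4)/(1/2) = 11/2. Minimum is 11/2 at row 3 (x2 leaves); pivot element 1/2.
After the second pivot the obj-row RHS is 11 − (-7)·(11/2) = 99/2.

99/2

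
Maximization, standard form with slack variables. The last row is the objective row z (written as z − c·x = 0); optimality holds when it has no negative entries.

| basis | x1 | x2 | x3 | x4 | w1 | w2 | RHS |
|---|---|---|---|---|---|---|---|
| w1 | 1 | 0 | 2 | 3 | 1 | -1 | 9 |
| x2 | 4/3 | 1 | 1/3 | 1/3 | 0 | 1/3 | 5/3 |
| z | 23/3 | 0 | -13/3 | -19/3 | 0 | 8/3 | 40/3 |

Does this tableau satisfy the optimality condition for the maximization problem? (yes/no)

The z-row has a negative entry -19/3 in column x4, so it is not optimal.

no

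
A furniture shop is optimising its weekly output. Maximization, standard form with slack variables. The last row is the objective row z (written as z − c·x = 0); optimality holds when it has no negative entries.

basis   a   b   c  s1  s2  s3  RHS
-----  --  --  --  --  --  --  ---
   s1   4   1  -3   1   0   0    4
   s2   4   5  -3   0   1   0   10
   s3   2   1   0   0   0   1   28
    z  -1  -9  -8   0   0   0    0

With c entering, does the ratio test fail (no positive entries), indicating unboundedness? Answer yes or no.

Every constraint-row entry in column c is ≤ 0, so increasing c is unbounded.

yes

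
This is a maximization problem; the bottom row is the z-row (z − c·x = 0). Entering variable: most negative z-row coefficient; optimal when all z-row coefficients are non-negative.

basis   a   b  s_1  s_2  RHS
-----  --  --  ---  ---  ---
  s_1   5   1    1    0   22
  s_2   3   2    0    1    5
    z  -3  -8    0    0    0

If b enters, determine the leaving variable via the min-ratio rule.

Column b entries and ratios — s_1: 22/1 = 22; s_2: 5/2 = 5/2.
Smallest ratio is 5/2 in the row of s_2, so s_2 leaves.

s_2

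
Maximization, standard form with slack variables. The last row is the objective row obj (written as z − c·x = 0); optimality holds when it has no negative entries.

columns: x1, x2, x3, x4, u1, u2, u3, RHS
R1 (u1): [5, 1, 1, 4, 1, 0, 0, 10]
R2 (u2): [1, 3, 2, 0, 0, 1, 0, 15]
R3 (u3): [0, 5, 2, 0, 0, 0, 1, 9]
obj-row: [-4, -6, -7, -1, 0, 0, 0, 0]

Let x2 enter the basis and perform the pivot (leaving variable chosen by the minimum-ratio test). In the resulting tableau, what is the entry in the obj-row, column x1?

-4

Ratio test on column x2 — row 1: 10/1 = 10; row 2: 15/3 = 5; row 3: 9/5 = 9/5. Minimum is 9/5 at row 3 (u3 leaves); pivot element 5.
Divide row 3 by 5; eliminate column x2 from the other rows.
obj-row update in column x1: -4 − (-6)·0 = -4.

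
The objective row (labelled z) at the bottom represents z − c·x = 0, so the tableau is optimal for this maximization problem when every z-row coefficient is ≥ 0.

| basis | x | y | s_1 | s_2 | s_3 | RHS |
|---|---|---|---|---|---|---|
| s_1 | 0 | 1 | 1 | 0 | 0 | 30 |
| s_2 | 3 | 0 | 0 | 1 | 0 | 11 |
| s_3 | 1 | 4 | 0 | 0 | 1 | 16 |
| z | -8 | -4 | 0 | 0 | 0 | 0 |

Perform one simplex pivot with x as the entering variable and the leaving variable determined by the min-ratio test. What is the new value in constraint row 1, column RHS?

Ratio test on column x — row 1: entry 0 ≤ 0; row 2: 11/3 = 11/3; row 3: 16/1 = 16. Minimum is 11/3 at row 2 (s_2 leaves); pivot element 3.
Divide row 2 by 3; eliminate column x from the other rows.
Row 1 update in column RHS: 30 − 0·(11/3) = 30.

30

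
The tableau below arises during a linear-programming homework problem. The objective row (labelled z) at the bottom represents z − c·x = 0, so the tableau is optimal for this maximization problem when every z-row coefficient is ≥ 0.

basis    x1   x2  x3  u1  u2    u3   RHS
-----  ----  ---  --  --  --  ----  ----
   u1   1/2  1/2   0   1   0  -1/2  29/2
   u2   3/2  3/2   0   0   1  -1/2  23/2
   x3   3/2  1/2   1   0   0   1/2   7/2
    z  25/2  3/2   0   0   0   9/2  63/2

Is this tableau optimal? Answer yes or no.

yes

Every z-row coefficient is ≥ 0, so the tableau is optimal.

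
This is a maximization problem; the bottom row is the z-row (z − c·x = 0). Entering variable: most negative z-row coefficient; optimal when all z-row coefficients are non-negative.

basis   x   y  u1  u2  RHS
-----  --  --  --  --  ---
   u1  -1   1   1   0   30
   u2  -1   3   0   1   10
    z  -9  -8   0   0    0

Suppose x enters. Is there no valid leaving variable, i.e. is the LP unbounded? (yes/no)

Every constraint-row entry in column x is ≤ 0, so increasing x is unbounded.

yes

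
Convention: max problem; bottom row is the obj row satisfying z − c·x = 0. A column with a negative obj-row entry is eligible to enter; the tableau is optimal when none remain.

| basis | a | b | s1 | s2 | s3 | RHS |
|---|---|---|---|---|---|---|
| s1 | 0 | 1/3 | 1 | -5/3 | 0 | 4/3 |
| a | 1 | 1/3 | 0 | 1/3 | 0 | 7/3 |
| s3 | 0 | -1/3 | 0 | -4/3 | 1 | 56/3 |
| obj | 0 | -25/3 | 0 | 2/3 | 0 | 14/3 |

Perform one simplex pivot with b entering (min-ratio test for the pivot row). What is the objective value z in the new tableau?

Ratio test on column b — row 1: (4/3)/(1/3) = 4; row 2: (7/3)/(1/3) = 7; row 3: entry -1/3 ≤ 0. Minimum is 4 at row 1 (s1 leaves); pivot element 1/3.
Pivot on row 1; the obj-row RHS becomes 14/3 − (-25/3)·4 = 38.

38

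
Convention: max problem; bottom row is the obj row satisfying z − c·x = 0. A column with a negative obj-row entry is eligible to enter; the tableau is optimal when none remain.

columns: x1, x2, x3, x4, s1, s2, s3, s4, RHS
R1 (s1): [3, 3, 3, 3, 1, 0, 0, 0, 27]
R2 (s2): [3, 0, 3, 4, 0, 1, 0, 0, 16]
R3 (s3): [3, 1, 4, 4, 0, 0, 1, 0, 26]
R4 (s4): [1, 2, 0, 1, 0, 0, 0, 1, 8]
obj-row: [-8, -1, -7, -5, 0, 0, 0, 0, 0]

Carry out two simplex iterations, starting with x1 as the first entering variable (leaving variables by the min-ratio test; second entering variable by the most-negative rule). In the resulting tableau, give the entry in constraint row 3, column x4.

1/6

Ratio test on column x1 — row 1: 27/3 = 9; row 2: 16/3 = 16/3; row 3: 26/3 = 26/3; row 4: 8/1 = 8. Minimum is 16/3 at row 2 (s2 leaves); pivot element 3.
Divide row 2 by 3; eliminate column x1 from the other rows.
Second iteration: most negative obj-row entry is -1 in column x2, so x2 enters.
Ratio test on column x2 — row 1: 11/3 = 11/3; row 2: entry 0 ≤ 0; row 3: 10/1 = 10; row 4: (8/3)/2 = 4/3. Minimum is 4/3 at row 4 (s4 leaves); pivot element 2.
Divide row 4 by 2; eliminate column x2 from the other rows.
After both pivots, the entry at constraint row 3, column x4 is 1/6.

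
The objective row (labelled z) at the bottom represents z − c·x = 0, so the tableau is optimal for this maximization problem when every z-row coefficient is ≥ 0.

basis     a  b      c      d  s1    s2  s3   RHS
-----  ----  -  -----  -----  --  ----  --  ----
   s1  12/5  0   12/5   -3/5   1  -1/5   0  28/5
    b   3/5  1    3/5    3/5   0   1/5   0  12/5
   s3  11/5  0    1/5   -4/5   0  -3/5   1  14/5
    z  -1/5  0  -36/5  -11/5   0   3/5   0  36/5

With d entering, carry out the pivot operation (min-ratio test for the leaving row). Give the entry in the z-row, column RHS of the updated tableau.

Ratio test on column d — row 1: entry -3/5 ≤ 0; row 2: (12/5)/(3/5) = 4; row 3: entry -4/5 ≤ 0. Minimum is 4 at row 2 (b leaves); pivot element 3/5.
Divide row 2 by 3/5; eliminate column d from the other rows.
z-row update in column RHS: 36/5 − (-11/5)·4 = 16.

16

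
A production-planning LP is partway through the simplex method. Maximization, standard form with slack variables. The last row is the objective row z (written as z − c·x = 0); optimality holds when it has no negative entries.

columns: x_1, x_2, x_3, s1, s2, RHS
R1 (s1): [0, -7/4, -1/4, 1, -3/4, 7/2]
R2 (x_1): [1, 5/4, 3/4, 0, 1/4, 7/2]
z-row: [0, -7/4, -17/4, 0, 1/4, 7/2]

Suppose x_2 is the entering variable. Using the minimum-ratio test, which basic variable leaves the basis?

Column x_2 entries and ratios — s1: -7/4 ≤ 0, skip; x_1: (7/2)/(5/4) = 14/5.
Smallest ratio is 14/5 in the row of x_1, so x_1 leaves.

x_1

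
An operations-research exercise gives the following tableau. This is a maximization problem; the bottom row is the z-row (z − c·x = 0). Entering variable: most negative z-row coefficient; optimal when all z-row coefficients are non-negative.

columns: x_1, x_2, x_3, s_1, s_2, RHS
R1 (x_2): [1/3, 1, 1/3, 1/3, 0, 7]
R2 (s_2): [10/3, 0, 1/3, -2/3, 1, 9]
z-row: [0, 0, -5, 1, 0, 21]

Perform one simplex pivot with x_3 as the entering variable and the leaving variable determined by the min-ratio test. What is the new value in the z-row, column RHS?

126

Ratio test on column x_3 — row 1: 7/(1/3) = 21; row 2: 9/(1/3) = 27. Minimum is 21 at row 1 (x_2 leaves); pivot element 1/3.
Divide row 1 by 1/3; eliminate column x_3 from the other rows.
z-row update in column RHS: 21 − (-5)·21 = 126.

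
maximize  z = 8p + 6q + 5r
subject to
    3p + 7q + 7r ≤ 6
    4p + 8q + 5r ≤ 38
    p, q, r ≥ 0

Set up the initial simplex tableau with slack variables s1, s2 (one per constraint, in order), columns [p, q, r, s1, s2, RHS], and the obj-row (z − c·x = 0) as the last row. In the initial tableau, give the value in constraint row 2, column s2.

Slack s2 belongs to constraint 2; its column is the unit vector e_2, so the entry in row 2 is 1.

1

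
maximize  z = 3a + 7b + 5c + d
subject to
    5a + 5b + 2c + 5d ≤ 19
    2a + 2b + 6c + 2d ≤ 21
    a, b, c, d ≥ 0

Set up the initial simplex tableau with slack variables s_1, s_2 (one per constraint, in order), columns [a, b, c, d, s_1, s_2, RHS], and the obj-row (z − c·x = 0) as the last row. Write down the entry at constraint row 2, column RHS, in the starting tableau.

21

The RHS of constraint 2 is b_2 = 21.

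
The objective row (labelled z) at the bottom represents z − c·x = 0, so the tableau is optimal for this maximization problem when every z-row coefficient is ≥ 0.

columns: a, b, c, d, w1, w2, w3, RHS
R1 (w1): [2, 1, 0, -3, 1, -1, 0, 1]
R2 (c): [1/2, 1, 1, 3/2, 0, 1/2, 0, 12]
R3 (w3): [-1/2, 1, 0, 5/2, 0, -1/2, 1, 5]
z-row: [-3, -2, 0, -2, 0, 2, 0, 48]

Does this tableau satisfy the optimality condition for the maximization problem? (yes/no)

no

The z-row has a negative entry -3 in column a, so it is not optimal.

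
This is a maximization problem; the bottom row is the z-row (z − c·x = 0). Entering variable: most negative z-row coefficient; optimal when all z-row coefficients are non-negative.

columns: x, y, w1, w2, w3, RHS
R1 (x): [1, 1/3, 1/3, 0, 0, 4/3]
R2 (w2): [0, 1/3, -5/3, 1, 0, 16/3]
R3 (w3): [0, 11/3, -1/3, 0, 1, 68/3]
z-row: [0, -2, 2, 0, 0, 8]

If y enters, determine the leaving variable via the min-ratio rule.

Column y entries and ratios — x: (4/3)/(1/3) = 4; w2: (16/3)/(1/3) = 16; w3: (68/3)/(11/3) = 68/11.
Smallest ratio is 4 in the row of x, so x leaves.

x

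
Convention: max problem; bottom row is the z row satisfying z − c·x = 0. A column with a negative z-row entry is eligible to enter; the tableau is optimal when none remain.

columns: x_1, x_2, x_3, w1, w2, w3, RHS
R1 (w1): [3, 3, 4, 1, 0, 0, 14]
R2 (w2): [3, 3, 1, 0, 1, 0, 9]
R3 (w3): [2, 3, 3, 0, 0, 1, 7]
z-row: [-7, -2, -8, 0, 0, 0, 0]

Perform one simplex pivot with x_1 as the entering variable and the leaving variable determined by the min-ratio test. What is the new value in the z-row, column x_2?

Ratio test on column x_1 — row 1: 14/3 = 14/3; row 2: 9/3 = 3; row 3: 7/2 = 7/2. Minimum is 3 at row 2 (w2 leaves); pivot element 3.
Divide row 2 by 3; eliminate column x_1 from the other rows.
z-row update in column x_2: -2 − (-7)·1 = 5.

5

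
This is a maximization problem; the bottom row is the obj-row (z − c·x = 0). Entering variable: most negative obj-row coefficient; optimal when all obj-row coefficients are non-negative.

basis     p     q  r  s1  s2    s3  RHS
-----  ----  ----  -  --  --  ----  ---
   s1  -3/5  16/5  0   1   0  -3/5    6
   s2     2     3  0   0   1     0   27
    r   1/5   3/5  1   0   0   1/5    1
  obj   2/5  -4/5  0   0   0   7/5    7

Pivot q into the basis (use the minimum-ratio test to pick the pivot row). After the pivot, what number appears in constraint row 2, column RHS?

22

Ratio test on column q — row 1: 6/(16/5) = 15/8; row 2: 27/3 = 9; row 3: 1/(3/5) = 5/3. Minimum is 5/3 at row 3 (r leaves); pivot element 3/5.
Divide row 3 by 3/5; eliminate column q from the other rows.
Row 2 update in column RHS: 27 − 3·(5/3) = 22.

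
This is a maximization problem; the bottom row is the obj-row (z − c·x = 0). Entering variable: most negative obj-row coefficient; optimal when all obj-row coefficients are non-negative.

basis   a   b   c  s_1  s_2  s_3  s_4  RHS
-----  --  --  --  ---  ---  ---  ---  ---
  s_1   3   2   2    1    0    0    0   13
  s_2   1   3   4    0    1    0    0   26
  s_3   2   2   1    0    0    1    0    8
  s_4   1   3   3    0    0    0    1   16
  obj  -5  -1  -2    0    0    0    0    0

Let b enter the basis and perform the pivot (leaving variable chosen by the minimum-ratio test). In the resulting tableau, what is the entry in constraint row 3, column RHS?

Ratio test on column b — row 1: 13/2 = 13/2; row 2: 26/3 = 26/3; row 3: 8/2 = 4; row 4: 16/3 = 16/3. Minimum is 4 at row 3 (s_3 leaves); pivot element 2.
Divide row 3 by 2; eliminate column b from the other rows.
In the new row 3, the RHS entry is the old entry divided by the pivot: 8/2 = 4.

4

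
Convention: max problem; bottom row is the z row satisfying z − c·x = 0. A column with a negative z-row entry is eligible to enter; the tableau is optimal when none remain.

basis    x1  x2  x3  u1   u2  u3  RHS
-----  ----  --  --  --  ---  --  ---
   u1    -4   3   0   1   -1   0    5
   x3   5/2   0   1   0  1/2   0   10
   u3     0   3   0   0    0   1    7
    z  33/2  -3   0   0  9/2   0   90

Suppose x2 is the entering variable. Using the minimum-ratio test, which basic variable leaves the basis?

u1

Column x2 entries and ratios — u1: 5/3 = 5/3; x3: 0 ≤ 0, skip; u3: 7/3 = 7/3.
Smallest ratio is 5/3 in the row of u1, so u1 leaves.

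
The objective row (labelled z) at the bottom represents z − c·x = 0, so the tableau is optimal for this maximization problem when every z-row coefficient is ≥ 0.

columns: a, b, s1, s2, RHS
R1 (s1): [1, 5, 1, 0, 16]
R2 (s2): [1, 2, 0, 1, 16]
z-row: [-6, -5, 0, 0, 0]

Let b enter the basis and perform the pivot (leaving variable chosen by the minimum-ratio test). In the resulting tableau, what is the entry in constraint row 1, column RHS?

16/5

Ratio test on column b — row 1: 16/5 = 16/5; row 2: 16/2 = 8. Minimum is 16/5 at row 1 (s1 leaves); pivot element 5.
Divide row 1 by 5; eliminate column b from the other rows.
In the new row 1, the RHS entry is the old entry divided by the pivot: 16/5 = 16/5.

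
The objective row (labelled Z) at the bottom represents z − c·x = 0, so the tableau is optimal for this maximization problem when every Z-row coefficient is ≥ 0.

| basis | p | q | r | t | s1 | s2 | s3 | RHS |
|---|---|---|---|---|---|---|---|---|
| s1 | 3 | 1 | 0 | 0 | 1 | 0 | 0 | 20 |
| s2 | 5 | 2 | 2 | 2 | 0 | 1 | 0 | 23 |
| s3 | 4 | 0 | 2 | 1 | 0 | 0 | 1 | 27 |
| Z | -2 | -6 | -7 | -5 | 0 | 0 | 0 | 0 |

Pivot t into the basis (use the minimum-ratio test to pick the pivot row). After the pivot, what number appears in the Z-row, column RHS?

Ratio test on column t — row 1: entry 0 ≤ 0; row 2: 23/2 = 23/2; row 3: 27/1 = 27. Minimum is 23/2 at row 2 (s2 leaves); pivot element 2.
Divide row 2 by 2; eliminate column t from the other rows.
Z-row update in column RHS: 0 − (-5)·(23/2) = 115/2.

115/2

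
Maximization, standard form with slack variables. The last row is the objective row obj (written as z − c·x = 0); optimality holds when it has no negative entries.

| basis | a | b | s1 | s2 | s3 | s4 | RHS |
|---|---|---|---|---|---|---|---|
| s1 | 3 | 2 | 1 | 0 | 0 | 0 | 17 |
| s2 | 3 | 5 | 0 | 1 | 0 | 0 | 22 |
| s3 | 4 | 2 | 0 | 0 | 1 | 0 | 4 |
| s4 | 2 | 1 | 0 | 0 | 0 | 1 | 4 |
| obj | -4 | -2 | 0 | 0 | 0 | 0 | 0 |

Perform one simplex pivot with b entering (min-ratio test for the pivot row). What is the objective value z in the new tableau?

4

Ratio test on column b — row 1: 17/2 = 17/2; row 2: 22/5 = 22/5; row 3: 4/2 = 2; row 4: 4/1 = 4. Minimum is 2 at row 3 (s3 leaves); pivot element 2.
Pivot on row 3; the obj-row RHS becomes 0 − (-2)·2 = 4.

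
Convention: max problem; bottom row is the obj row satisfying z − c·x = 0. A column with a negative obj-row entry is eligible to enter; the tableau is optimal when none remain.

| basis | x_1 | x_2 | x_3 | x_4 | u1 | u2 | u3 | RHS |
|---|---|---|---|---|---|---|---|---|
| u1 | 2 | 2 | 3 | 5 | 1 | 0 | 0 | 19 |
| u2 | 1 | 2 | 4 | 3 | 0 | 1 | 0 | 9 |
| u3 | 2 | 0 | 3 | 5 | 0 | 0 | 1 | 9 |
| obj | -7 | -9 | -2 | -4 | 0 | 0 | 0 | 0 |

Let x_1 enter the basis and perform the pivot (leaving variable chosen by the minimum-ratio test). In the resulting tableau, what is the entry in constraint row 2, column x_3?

Ratio test on column x_1 — row 1: 19/2 = 19/2; row 2: 9/1 = 9; row 3: 9/2 = 9/2. Minimum is 9/2 at row 3 (u3 leaves); pivot element 2.
Divide row 3 by 2; eliminate column x_1 from the other rows.
Row 2 update in column x_3: 4 − 1·(3/2) = 5/2.

5/2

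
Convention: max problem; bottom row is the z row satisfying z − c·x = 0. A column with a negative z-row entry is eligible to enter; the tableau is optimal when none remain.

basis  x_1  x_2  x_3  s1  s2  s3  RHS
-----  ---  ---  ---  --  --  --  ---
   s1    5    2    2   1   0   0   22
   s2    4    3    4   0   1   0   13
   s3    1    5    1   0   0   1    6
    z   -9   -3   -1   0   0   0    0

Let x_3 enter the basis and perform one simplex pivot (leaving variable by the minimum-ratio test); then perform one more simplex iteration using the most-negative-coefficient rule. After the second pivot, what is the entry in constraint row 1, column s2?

Ratio test on column x_3 — row 1: 22/2 = 11; row 2: 13/4 = 13/4; row 3: 6/1 = 6. Minimum is 13/4 at row 2 (s2 leaves); pivot element 4.
Divide row 2 by 4; eliminate column x_3 from the other rows.
Second iteration: most negative z-row entry is -8 in column x_1, so x_1 enters.
Ratio test on column x_1 — row 1: (31/2)/3 = 31/6; row 2: (13/4)/1 = 13/4; row 3: entry 0 ≤ 0. Minimum is 13/4 at row 2 (x_3 leaves); pivot element 1.
Divide row 2 by 1; eliminate column x_1 from the other rows.
After both pivots, the entry at constraint row 1, column s2 is -5/4.

-5/4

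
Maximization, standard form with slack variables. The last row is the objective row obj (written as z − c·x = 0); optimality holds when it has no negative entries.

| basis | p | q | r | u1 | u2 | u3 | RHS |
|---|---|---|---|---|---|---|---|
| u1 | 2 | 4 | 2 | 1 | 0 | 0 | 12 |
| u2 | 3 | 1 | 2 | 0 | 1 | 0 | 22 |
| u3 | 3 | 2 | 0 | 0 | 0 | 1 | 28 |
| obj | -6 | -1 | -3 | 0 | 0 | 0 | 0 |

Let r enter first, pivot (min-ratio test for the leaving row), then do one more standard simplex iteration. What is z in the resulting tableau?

Ratio test on column r — row 1: 12/2 = 6; row 2: 22/2 = 11; row 3: entry 0 ≤ 0. Minimum is 6 at row 1 (u1 leaves); pivot element 2.
Pivot on row 1; the obj-row RHS becomes 0 − (-3)·6 = 18.
Next entering variable (most negative obj-row entry -3): p.
Ratio test on column p — row 1: 6/1 = 6; row 2: 10/1 = 10; row 3: 28/3 = 28/3. Minimum is 6 at row 1 (r leaves); pivot element 1.
After the second pivot the obj-row RHS is 18 − (-3)·6 = 36.

36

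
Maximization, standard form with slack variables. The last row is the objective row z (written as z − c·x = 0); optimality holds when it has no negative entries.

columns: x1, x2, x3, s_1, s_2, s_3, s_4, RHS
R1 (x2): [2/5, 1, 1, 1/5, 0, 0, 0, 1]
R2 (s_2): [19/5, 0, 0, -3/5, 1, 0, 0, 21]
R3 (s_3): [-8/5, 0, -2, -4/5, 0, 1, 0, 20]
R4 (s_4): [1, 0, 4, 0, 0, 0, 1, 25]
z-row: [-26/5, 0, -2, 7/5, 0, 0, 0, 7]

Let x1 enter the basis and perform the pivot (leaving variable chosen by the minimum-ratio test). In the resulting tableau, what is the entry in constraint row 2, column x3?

-19/2

Ratio test on column x1 — row 1: 1/(2/5) = 5/2; row 2: 21/(19/5) = 105/19; row 3: entry -8/5 ≤ 0; row 4: 25/1 = 25. Minimum is 5/2 at row 1 (x2 leaves); pivot element 2/5.
Divide row 1 by 2/5; eliminate column x1 from the other rows.
Row 2 update in column x3: 0 − (19/5)·(5/2) = -19/2.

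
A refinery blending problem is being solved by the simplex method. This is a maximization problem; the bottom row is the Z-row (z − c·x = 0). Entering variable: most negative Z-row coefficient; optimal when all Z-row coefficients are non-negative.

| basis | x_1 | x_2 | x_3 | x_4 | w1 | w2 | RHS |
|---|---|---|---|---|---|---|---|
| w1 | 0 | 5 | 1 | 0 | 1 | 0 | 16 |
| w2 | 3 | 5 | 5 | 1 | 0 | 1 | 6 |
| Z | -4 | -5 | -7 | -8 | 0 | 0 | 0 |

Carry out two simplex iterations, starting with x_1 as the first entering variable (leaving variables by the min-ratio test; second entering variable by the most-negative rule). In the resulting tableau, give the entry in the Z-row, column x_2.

35

Ratio test on column x_1 — row 1: entry 0 ≤ 0; row 2: 6/3 = 2. Minimum is 2 at row 2 (w2 leaves); pivot element 3.
Divide row 2 by 3; eliminate column x_1 from the other rows.
Second iteration: most negative Z-row entry is -20/3 in column x_4, so x_4 enters.
Ratio test on column x_4 — row 1: entry 0 ≤ 0; row 2: 2/(1/3) = 6. Minimum is 6 at row 2 (x_1 leaves); pivot element 1/3.
Divide row 2 by 1/3; eliminate column x_4 from the other rows.
After both pivots, the entry at the Z-row, column x_2 is 35.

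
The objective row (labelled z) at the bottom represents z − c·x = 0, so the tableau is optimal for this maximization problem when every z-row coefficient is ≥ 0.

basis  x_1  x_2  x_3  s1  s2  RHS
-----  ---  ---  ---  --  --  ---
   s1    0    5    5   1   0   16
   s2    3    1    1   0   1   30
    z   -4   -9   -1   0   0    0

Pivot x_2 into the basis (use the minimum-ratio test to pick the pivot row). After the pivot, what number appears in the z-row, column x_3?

8

Ratio test on column x_2 — row 1: 16/5 = 16/5; row 2: 30/1 = 30. Minimum is 16/5 at row 1 (s1 leaves); pivot element 5.
Divide row 1 by 5; eliminate column x_2 from the other rows.
z-row update in column x_3: -1 − (-9)·1 = 8.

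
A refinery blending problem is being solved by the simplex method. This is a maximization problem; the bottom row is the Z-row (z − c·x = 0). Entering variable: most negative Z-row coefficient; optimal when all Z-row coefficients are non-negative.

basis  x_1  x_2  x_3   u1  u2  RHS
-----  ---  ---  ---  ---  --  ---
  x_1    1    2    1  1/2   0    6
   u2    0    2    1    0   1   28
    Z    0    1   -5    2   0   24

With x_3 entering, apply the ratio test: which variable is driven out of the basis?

x_1

Column x_3 entries and ratios — x_1: 6/1 = 6; u2: 28/1 = 28.
Smallest ratio is 6 in the row of x_1, so x_1 leaves.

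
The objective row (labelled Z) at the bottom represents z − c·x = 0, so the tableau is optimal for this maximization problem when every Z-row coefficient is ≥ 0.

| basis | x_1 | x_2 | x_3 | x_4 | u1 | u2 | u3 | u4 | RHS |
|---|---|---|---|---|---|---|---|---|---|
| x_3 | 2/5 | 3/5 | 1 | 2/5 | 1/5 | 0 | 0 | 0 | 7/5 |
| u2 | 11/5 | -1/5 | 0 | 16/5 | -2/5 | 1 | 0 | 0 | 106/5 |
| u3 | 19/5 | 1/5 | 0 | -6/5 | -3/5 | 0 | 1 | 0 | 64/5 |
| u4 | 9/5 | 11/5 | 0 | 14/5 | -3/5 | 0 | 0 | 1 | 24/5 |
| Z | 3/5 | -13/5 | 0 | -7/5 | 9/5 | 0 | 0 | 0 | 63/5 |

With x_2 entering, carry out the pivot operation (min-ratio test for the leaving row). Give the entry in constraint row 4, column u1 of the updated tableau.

-3/11

Ratio test on column x_2 — row 1: (7/5)/(3/5) = 7/3; row 2: entry -1/5 ≤ 0; row 3: (64/5)/(1/5) = 64; row 4: (24/5)/(11/5) = 24/11. Minimum is 24/11 at row 4 (u4 leaves); pivot element 11/5.
Divide row 4 by 11/5; eliminate column x_2 from the other rows.
In the new row 4, the u1 entry is the old entry divided by the pivot: (-3/5)/(11/5) = -3/11.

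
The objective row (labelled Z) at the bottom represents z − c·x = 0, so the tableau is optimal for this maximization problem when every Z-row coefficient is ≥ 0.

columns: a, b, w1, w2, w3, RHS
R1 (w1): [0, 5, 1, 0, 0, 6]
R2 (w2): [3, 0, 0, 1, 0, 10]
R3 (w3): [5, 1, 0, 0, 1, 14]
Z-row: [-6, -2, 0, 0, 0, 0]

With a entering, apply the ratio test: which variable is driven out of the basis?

Column a entries and ratios — w1: 0 ≤ 0, skip; w2: 10/3 = 10/3; w3: 14/5 = 14/5.
Smallest ratio is 14/5 in the row of w3, so w3 leaves.

w3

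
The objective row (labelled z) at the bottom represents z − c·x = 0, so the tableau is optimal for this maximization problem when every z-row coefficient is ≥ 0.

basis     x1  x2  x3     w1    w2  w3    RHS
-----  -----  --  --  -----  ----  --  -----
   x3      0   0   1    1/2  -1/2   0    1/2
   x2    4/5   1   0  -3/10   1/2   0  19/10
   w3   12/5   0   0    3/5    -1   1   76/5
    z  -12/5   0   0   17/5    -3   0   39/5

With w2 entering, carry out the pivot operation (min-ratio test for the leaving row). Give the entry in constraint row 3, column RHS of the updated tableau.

Ratio test on column w2 — row 1: entry -1/2 ≤ 0; row 2: (19/10)/(1/2) = 19/5; row 3: entry -1 ≤ 0. Minimum is 19/5 at row 2 (x2 leaves); pivot element 1/2.
Divide row 2 by 1/2; eliminate column w2 from the other rows.
Row 3 update in column RHS: 76/5 − (-1)·(19/5) = 19.

19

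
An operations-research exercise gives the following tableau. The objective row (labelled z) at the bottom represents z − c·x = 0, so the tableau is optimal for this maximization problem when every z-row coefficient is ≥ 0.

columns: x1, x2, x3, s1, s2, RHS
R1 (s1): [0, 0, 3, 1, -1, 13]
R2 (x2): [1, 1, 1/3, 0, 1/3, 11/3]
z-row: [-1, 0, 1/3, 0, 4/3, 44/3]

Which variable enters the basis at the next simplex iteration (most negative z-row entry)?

Negative z-row entries: x1: -1.
The most negative is -1 in column x1, so x1 enters.

x1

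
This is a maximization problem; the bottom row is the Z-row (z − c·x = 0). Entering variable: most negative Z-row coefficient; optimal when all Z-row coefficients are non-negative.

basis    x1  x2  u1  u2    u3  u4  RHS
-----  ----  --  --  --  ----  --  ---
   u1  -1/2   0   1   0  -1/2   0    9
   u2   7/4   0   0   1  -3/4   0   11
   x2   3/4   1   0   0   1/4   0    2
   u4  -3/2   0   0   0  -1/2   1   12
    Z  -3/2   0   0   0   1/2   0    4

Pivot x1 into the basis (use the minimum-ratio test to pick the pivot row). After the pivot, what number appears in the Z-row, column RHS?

8

Ratio test on column x1 — row 1: entry -1/2 ≤ 0; row 2: 11/(7/4) = 44/7; row 3: 2/(3/4) = 8/3; row 4: entry -3/2 ≤ 0. Minimum is 8/3 at row 3 (x2 leaves); pivot element 3/4.
Divide row 3 by 3/4; eliminate column x1 from the other rows.
Z-row update in column RHS: 4 − (-3/2)·(8/3) = 8.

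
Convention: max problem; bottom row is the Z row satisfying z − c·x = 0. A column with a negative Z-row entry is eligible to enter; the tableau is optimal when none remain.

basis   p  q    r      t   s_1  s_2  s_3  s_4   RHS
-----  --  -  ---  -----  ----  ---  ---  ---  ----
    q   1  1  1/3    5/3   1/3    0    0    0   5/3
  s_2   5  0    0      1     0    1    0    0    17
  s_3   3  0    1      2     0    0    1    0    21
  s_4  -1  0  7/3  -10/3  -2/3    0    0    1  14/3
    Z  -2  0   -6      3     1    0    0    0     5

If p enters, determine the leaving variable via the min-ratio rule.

Column p entries and ratios — q: (5/3)/1 = 5/3; s_2: 17/5 = 17/5; s_3: 21/3 = 7; s_4: -1 ≤ 0, skip.
Smallest ratio is 5/3 in the row of q, so q leaves.

q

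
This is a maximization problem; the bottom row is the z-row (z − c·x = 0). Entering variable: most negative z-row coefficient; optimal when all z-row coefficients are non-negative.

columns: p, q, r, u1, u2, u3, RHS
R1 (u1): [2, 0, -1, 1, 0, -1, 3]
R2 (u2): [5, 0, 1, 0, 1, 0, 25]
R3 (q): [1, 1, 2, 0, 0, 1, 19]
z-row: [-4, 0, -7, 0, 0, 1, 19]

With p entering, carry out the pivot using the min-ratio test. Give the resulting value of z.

Ratio test on column p — row 1: 3/2 = 3/2; row 2: 25/5 = 5; row 3: 19/1 = 19. Minimum is 3/2 at row 1 (u1 leaves); pivot element 2.
Pivot on row 1; the z-row RHS becomes 19 − (-4)·(3/2) = 25.

25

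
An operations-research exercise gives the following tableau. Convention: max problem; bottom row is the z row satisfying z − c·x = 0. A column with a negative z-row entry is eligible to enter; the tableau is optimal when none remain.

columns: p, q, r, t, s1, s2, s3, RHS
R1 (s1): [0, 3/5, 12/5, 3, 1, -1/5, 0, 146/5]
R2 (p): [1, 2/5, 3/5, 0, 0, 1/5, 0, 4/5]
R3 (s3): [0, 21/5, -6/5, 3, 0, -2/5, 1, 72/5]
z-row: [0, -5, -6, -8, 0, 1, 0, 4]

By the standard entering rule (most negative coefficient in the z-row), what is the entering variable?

t

Negative z-row entries: q: -5, r: -6, t: -8.
The most negative is -8 in column t, so t enters.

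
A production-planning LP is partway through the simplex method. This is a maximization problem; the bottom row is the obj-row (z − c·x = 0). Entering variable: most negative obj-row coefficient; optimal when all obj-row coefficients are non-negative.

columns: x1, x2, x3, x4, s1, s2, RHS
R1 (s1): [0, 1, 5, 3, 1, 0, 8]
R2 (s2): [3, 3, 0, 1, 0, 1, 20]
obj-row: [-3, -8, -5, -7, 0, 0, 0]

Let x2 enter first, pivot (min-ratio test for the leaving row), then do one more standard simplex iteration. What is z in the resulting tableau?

Ratio test on column x2 — row 1: 8/1 = 8; row 2: 20/3 = 20/3. Minimum is 20/3 at row 2 (s2 leaves); pivot element 3.
Pivot on row 2; the obj-row RHS becomes 0 − (-8)·(20/3) = 160/3.
Next entering variable (most negative obj-row entry -5): x3.
Ratio test on column x3 — row 1: (4/3)/5 = 4/15; row 2: entry 0 ≤ 0. Minimum is 4/15 at row 1 (s1 leaves); pivot element 5.
After the second pivot the obj-row RHS is 160/3 − (-5)·(4/15) = 164/3.

164/3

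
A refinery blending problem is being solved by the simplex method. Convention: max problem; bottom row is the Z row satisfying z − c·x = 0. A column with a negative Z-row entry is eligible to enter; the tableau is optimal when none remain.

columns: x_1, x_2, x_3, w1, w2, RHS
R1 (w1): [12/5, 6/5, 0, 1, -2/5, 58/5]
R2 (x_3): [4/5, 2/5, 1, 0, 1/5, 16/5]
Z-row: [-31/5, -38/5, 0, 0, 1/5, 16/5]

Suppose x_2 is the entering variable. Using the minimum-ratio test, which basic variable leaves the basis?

x_3

Column x_2 entries and ratios — w1: (58/5)/(6/5) = 29/3; x_3: (16/5)/(2/5) = 8.
Smallest ratio is 8 in the row of x_3, so x_3 leaves.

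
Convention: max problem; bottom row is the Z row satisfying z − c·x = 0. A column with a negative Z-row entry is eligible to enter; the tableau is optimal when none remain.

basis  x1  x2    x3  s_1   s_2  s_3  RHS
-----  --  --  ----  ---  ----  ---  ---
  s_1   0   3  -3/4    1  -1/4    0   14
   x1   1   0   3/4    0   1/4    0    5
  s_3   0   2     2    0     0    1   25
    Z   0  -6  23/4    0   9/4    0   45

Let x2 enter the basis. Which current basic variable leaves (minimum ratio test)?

s_1

Column x2 entries and ratios — s_1: 14/3 = 14/3; x1: 0 ≤ 0, skip; s_3: 25/2 = 25/2.
Smallest ratio is 14/3 in the row of s_1, so s_1 leaves.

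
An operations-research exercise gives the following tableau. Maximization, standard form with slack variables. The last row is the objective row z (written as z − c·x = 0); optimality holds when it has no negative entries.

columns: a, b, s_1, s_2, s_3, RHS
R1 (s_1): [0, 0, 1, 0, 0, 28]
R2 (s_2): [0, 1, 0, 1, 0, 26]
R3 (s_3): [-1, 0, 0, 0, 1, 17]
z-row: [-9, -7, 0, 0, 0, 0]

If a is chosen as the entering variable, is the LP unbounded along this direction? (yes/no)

Every constraint-row entry in column a is ≤ 0, so increasing a is unbounded.

yes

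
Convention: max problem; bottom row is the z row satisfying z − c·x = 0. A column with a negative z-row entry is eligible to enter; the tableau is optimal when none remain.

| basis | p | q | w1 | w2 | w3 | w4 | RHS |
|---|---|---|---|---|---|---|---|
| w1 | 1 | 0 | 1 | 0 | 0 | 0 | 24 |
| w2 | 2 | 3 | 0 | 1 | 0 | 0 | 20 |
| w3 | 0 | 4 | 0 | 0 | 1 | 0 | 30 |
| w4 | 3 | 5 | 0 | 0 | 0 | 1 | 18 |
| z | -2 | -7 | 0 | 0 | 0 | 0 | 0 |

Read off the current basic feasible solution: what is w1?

w1 is basic (row 1); its value is the RHS of that row, 24.

24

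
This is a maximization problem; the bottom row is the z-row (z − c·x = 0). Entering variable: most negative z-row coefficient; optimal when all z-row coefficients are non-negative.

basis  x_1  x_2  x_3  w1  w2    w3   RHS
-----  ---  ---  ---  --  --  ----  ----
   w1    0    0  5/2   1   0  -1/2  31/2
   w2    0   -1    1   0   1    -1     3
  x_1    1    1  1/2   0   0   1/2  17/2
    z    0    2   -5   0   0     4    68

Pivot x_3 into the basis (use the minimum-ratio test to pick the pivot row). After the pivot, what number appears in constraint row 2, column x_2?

Ratio test on column x_3 — row 1: (31/2)/(5/2) = 31/5; row 2: 3/1 = 3; row 3: (17/2)/(1/2) = 17. Minimum is 3 at row 2 (w2 leaves); pivot element 1.
Divide row 2 by 1; eliminate column x_3 from the other rows.
In the new row 2, the x_2 entry is the old entry divided by the pivot: (-1)/1 = -1.

-1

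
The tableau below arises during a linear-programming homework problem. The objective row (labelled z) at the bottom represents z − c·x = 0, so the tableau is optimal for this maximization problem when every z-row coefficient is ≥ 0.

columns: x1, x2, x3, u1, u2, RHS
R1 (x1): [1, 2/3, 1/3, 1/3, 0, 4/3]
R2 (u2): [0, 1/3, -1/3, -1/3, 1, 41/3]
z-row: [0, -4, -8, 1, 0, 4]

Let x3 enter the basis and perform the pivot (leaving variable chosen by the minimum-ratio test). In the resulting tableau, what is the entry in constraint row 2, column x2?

1

Ratio test on column x3 — row 1: (4/3)/(1/3) = 4; row 2: entry -1/3 ≤ 0. Minimum is 4 at row 1 (x1 leaves); pivot element 1/3.
Divide row 1 by 1/3; eliminate column x3 from the other rows.
Row 2 update in column x2: 1/3 − (-1/3)·2 = 1.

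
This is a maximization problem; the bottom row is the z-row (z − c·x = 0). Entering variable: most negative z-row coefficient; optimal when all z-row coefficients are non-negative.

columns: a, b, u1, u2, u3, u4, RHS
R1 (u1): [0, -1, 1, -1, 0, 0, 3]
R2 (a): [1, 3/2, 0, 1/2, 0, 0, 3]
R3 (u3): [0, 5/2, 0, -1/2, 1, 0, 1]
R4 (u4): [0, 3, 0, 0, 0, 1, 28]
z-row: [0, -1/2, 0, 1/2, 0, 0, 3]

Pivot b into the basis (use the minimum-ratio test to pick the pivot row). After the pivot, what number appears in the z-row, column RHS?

16/5

Ratio test on column b — row 1: entry -1 ≤ 0; row 2: 3/(3/2) = 2; row 3: 1/(5/2) = 2/5; row 4: 28/3 = 28/3. Minimum is 2/5 at row 3 (u3 leaves); pivot element 5/2.
Divide row 3 by 5/2; eliminate column b from the other rows.
z-row update in column RHS: 3 − (-1/2)·(2/5) = 16/5.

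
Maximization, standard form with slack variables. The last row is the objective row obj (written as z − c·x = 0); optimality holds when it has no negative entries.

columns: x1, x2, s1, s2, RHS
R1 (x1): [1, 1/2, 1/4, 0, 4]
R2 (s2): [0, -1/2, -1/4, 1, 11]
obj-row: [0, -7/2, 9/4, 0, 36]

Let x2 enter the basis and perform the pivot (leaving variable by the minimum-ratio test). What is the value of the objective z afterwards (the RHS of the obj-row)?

Ratio test on column x2 — row 1: 4/(1/2) = 8; row 2: entry -1/2 ≤ 0. Minimum is 8 at row 1 (x1 leaves); pivot element 1/2.
Pivot on row 1; the obj-row RHS becomes 36 − (-7/2)·8 = 64.

64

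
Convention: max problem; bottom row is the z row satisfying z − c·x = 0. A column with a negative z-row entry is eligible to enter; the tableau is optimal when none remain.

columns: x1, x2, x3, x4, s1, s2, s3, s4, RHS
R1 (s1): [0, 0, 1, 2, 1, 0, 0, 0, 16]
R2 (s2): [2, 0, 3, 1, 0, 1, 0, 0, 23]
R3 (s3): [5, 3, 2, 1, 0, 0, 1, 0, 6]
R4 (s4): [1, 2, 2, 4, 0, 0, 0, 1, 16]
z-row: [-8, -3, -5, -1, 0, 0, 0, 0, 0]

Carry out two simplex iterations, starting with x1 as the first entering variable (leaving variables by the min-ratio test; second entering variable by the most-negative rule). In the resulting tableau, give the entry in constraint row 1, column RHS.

13

Ratio test on column x1 — row 1: entry 0 ≤ 0; row 2: 23/2 = 23/2; row 3: 6/5 = 6/5; row 4: 16/1 = 16. Minimum is 6/5 at row 3 (s3 leaves); pivot element 5.
Divide row 3 by 5; eliminate column x1 from the other rows.
Second iteration: most negative z-row entry is -9/5 in column x3, so x3 enters.
Ratio test on column x3 — row 1: 16/1 = 16; row 2: (103/5)/(11/5) = 103/11; row 3: (6/5)/(2/5) = 3; row 4: (74/5)/(8/5) = 37/4. Minimum is 3 at row 3 (x1 leaves); pivot element 2/5.
Divide row 3 by 2/5; eliminate column x3 from the other rows.
After both pivots, the entry at constraint row 1, column RHS is 13.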